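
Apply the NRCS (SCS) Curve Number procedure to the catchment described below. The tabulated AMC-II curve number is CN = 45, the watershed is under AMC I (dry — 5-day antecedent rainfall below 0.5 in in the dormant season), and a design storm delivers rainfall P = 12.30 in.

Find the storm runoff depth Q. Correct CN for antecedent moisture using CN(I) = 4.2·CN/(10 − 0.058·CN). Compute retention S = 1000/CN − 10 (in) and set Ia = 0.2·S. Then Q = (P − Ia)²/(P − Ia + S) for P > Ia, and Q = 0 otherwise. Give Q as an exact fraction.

Adjust CN=45 to AMC I: 4.2·45/(10 − 0.058·45) → 189 ÷ (739/100) = 18900/739 ≈ 25.575
S = 1000/(18900/739) − 10 = 5500/189 in ≈ 29.101 in
Ia = 0.2·(5500/189) = 1100/189 in ≈ 5.820 in
Since P=12.300 > Ia=5.820: effective rainfall P−Ia = 12247/1890 in
Q = (12247/1890)²/((12247/1890) + 5500/189) = (149989009/3572100)/(67247/1890) = 149989009/127096830 in ≈ 1.180 in

Q = 149989009/127096830 in ≈ 1.180 in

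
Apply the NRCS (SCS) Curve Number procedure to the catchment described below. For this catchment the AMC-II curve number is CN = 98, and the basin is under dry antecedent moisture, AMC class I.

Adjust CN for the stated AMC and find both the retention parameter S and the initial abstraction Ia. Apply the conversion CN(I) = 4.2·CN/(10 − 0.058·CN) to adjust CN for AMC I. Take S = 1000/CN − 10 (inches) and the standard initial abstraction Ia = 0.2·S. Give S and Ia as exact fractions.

Dry (AMC I): CN(I) = 4.2·98/(10 − 0.058·98) = (2058/5)/(1079/250) = 102900/1079 ≈ 95.366
S = 1000/(102900/1079) − 10 = 500/1029 in ≈ 0.486 in
Ia = 0.2·(500/1029) = 100/1029 in ≈ 0.097 in

S = 500/1029 in ≈ 0.486 in; Ia = 100/1029 in ≈ 0.097 in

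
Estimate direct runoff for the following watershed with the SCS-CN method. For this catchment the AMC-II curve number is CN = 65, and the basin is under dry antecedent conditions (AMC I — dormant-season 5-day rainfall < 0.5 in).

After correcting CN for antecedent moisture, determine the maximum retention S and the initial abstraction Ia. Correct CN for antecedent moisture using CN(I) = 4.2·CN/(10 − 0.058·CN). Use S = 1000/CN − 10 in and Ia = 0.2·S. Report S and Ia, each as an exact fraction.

Dry (AMC I): CN(I) = 4.2·65/(10 − 0.058·65) = 273/(623/100) = 3900/89 ≈ 43.820
Max retention: S = 1000/(3900/89) − 10 = 500/39 in (≈ 12.821 in)
Initial abstraction Ia = S/5 = (500/39)/5 = 100/39 ≈ 2.564 in

S = 500/39 in ≈ 12.821 in; Ia = 100/39 in ≈ 2.564 in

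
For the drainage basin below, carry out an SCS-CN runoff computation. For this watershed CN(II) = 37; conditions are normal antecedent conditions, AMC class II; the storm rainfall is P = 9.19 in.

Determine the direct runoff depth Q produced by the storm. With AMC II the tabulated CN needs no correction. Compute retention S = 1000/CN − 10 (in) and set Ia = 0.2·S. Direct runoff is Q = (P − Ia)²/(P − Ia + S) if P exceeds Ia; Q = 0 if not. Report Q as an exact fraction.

Q = 458088409/312291100 in ≈ 1.467 in

Average conditions: CN = 37 (no AMC adjustment).
Retention S: 1000/CN − 10 with CN=37.000 → S = 630/37 ≈ 17.027 in
Initial abstraction Ia = S/5 = (630/37)/5 = 126/37 ≈ 3.405 in
Since P=9.190 > Ia=3.405: effective rainfall P−Ia = 21403/3700 in
Runoff Q = (P−Ia)²/(P−Ia+S) = (5.785)²/(5.785+17.027) = 458088409/312291100 ≈ 1.467 in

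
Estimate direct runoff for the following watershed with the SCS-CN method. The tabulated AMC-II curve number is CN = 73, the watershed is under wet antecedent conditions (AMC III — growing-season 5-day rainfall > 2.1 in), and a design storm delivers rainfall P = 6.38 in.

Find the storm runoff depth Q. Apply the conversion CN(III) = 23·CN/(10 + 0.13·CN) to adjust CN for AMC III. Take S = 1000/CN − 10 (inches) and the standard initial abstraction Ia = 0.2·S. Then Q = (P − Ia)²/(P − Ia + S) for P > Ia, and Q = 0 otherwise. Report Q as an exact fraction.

CN(III) from CN(II)=73: (23·73)/(10 + 0.13·73) = 167900/1949 ≈ 86.147
Max retention: S = 1000/(167900/1949) − 10 = 2700/1679 in (≈ 1.608 in)
Initial abstraction Ia = S/5 = (2700/1679)/5 = 540/1679 ≈ 0.322 in
P − Ia = 6.380 − 0.322 = 508601/83950 ≈ 6.058 in (> 0, runoff occurs)
Q: (508601/83950)² ÷ (643601/83950) = 258674977201/54030303950 in (≈ 4.788 in)

Q = 258674977201/54030303950 in ≈ 4.788 in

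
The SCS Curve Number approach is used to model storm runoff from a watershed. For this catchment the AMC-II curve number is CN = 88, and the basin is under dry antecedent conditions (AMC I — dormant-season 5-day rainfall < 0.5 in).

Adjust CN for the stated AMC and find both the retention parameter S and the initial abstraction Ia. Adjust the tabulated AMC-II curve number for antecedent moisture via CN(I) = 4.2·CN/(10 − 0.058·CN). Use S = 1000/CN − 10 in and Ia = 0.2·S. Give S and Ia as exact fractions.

S = 250/77 in ≈ 3.247 in; Ia = 50/77 in ≈ 0.649 in

CN(I) from CN(II)=88: (4.2·88)/(10 − 0.058·88) = 3850/51 ≈ 75.490
Retention S: 1000/CN − 10 with CN=75.490 → S = 250/77 ≈ 3.247 in
Ia = 0.2S: 0.2·3.247 = 0.649 in (exactly 50/77)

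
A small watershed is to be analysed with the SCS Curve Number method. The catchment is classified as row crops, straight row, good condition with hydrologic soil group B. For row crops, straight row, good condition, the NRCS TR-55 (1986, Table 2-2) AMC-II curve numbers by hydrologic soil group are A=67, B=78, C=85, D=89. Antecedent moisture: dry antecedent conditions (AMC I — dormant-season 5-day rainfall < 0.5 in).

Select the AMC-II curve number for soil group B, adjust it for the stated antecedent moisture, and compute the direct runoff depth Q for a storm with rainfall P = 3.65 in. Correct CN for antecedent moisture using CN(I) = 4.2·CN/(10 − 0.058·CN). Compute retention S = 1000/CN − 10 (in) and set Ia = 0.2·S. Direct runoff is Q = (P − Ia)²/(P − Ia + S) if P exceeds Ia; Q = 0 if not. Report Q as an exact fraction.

Q = 1427857369/2420751060 in ≈ 0.590 in

NRCS table: row crops, straight row, good condition, soil group B → CN(II) = 78
Dry (AMC I): CN(I) = 4.2·78/(10 − 0.058·78) = (1638/5)/(1369/250) = 81900/1369 ≈ 59.825
Retention S: 1000/CN − 10 with CN=59.825 → S = 5500/819 ≈ 6.716 in
Ia = 0.2·(5500/819) = 1100/819 in ≈ 1.343 in
Since P=3.650 > Ia=1.343: effective rainfall P−Ia = 37787/16380 in
Runoff Q = (P−Ia)²/(P−Ia+S) = (2.307)²/(2.307+6.716) = 1427857369/2420751060 ≈ 0.590 in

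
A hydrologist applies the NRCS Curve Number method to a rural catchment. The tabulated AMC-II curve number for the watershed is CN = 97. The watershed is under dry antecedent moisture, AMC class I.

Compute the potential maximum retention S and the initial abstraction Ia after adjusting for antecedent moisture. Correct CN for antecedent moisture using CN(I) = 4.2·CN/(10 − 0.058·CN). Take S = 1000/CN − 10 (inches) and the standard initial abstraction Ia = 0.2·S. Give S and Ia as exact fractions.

S = 500/679 in ≈ 0.736 in; Ia = 100/679 in ≈ 0.147 in

Adjust CN=97 to AMC I: 4.2·97/(10 − 0.058·97) → (2037/5) ÷ (2187/500) = 67900/729 ≈ 93.141
Max retention: S = 1000/(67900/729) − 10 = 500/679 in (≈ 0.736 in)
Initial abstraction Ia = S/5 = (500/679)/5 = 100/679 ≈ 0.147 in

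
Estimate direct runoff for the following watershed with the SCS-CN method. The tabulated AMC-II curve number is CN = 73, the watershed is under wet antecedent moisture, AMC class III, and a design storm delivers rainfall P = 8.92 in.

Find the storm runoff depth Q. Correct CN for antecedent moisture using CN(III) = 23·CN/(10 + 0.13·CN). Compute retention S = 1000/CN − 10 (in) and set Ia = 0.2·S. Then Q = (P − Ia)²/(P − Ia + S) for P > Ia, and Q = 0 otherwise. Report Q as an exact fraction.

Wet (AMC III): CN(III) = 23·73/(10 + 0.13·73) = 1679/(1949/100) = 167900/1949 ≈ 86.147
Retention S: 1000/CN − 10 with CN=86.147 → S = 2700/1679 ≈ 1.608 in
Ia = 0.2·(2700/1679) = 540/1679 in ≈ 0.322 in
Excess rainfall: 8.920 − 0.322 = 8.598 in; P > Ia so Q > 0
Runoff Q = (P−Ia)²/(P−Ia+S) = (8.598)²/(8.598+1.608) = 130261080889/17982803575 ≈ 7.244 in

Q = 130261080889/17982803575 in ≈ 7.244 in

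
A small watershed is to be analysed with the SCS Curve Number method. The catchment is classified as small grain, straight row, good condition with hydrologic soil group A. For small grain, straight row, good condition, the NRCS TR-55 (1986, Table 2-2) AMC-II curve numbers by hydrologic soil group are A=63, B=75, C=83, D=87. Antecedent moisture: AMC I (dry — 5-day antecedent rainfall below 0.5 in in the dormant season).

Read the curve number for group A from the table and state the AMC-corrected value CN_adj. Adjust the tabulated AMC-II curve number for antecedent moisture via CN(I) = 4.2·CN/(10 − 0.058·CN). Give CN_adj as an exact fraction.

NRCS table: small grain, straight row, good condition, soil group A → CN(II) = 63
Adjust CN=63 to AMC I: 4.2·63/(10 − 0.058·63) → (1323/5) ÷ (3173/500) = 132300/3173 ≈ 41.696

CN_adj = 132300/3173 ≈ 41.696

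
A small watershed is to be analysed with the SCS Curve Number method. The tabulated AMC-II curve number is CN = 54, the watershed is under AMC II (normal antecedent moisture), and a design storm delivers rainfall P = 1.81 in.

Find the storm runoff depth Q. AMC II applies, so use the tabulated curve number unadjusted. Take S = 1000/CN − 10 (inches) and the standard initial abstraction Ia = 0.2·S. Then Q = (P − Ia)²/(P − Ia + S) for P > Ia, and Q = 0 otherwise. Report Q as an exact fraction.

AMC II — tabulated CN = 54 applies directly.
S = 1000/54 − 10 = 230/27 in ≈ 8.519 in
Ia = 0.2·(230/27) = 46/27 in ≈ 1.704 in
Excess rainfall: 1.810 − 1.704 = 0.106 in; P > Ia so Q > 0
Q = (287/2700)²/((287/2700) + 230/27) = (82369/7290000)/(23287/2700) = 82369/62874900 in ≈ 0.001 in

Q = 82369/62874900 in ≈ 0.001 in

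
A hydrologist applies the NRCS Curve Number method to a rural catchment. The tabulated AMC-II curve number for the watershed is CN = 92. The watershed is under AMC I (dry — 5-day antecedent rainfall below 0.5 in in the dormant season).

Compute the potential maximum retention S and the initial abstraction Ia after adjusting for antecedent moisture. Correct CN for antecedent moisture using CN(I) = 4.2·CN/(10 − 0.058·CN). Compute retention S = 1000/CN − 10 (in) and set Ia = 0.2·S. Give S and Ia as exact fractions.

CN(I) from CN(II)=92: (4.2·92)/(10 − 0.058·92) = 48300/583 ≈ 82.847
Max retention: S = 1000/(48300/583) − 10 = 1000/483 in (≈ 2.070 in)
Ia = 0.2S: 0.2·2.070 = 0.414 in (exactly 200/483)

S = 1000/483 in ≈ 2.070 in; Ia = 200/483 in ≈ 0.414 in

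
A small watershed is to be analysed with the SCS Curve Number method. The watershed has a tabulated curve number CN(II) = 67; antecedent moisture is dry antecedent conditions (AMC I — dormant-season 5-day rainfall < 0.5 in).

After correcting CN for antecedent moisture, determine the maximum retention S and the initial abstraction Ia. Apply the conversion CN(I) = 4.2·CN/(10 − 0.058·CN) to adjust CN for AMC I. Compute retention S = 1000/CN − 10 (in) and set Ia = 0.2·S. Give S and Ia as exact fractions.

Dry (AMC I): CN(I) = 4.2·67/(10 − 0.058·67) = (1407/5)/(3057/500) = 46900/1019 ≈ 46.026
S = 1000/(46900/1019) − 10 = 5500/469 in ≈ 11.727 in
Ia = 0.2S: 0.2·11.727 = 2.345 in (exactly 1100/469)

S = 5500/469 in ≈ 11.727 in; Ia = 1100/469 in ≈ 2.345 in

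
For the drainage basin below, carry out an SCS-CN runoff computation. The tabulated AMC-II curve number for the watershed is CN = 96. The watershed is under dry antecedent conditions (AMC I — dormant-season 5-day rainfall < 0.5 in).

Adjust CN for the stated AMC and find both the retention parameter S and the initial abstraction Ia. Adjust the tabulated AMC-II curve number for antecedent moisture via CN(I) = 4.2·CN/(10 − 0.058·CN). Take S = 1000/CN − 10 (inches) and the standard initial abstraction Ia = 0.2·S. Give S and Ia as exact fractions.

S = 125/126 in ≈ 0.992 in; Ia = 25/126 in ≈ 0.198 in

Adjust CN=96 to AMC I: 4.2·96/(10 − 0.058·96) → (2016/5) ÷ (554/125) = 25200/277 ≈ 90.975
Max retention: S = 1000/(25200/277) − 10 = 125/126 in (≈ 0.992 in)
Ia = 0.2·(125/126) = 25/126 in ≈ 0.198 in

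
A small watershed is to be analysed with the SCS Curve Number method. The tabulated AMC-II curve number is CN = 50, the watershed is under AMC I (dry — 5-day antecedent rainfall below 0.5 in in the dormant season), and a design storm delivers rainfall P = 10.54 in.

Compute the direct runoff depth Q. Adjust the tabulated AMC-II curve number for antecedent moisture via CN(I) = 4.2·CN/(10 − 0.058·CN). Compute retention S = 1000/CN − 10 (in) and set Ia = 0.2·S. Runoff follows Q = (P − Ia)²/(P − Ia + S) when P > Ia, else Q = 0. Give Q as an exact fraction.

Q = 36808489/32620350 in ≈ 1.128 in

CN(I) from CN(II)=50: (4.2·50)/(10 − 0.058·50) = 2100/71 ≈ 29.577
Max retention: S = 1000/(2100/71) − 10 = 500/21 in (≈ 23.810 in)
Initial abstraction Ia = S/5 = (500/21)/5 = 100/21 ≈ 4.762 in
Excess rainfall: 10.540 − 4.762 = 5.778 in; P > Ia so Q > 0
Runoff Q = (P−Ia)²/(P−Ia+S) = (5.778)²/(5.778+23.810) = 36808489/32620350 ≈ 1.128 in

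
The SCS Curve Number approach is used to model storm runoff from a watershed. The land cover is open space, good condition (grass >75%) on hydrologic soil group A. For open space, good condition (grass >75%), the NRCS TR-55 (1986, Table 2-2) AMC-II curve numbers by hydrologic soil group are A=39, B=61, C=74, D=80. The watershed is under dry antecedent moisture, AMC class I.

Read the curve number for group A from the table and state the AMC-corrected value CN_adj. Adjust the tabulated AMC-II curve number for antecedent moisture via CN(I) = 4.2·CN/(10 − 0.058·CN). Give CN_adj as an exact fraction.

CN_adj = 81900/3869 ≈ 21.168

NRCS table: open space, good condition (grass >75%), soil group A → CN(II) = 39
Adjust CN=39 to AMC I: 4.2·39/(10 − 0.058·39) → (819/5) ÷ (3869/500) = 81900/3869 ≈ 21.168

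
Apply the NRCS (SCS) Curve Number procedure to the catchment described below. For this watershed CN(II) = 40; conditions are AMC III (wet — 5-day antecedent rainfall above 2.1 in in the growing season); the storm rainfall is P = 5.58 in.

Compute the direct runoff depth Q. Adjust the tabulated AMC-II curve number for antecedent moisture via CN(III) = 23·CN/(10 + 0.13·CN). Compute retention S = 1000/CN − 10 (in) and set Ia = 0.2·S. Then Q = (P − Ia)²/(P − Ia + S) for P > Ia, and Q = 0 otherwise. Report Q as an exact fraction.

Adjust CN=40 to AMC III: 23·40/(10 + 0.13·40) → 920 ÷ (76/5) = 1150/19 ≈ 60.526
S = 1000/(1150/19) − 10 = 150/23 in ≈ 6.522 in
Ia = 0.2S: 0.2·6.522 = 1.304 in (exactly 30/23)
P − Ia = 5.580 − 1.304 = 4917/1150 ≈ 4.276 in (> 0, runoff occurs)
Q: (4917/1150)² ÷ (12417/1150) = 8058963/4759850 in (≈ 1.693 in)

Q = 8058963/4759850 in ≈ 1.693 in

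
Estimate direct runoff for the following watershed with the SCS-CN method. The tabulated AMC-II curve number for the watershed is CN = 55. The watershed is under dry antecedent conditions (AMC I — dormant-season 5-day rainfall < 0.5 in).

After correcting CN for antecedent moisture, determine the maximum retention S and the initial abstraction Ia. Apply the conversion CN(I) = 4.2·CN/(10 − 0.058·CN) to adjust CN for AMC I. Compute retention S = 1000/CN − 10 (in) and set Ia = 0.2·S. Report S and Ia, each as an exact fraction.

Dry (AMC I): CN(I) = 4.2·55/(10 − 0.058·55) = 231/(681/100) = 7700/227 ≈ 33.921
Retention S: 1000/CN − 10 with CN=33.921 → S = 1500/77 ≈ 19.481 in
Initial abstraction Ia = S/5 = (1500/77)/5 = 300/77 ≈ 3.896 in

S = 1500/77 in ≈ 19.481 in; Ia = 300/77 in ≈ 3.896 in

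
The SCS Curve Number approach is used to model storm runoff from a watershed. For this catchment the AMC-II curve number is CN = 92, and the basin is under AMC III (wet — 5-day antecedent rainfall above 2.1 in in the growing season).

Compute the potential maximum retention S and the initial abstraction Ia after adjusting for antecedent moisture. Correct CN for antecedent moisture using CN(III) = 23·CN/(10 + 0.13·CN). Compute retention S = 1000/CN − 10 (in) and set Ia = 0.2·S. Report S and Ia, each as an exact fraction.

S = 200/529 in ≈ 0.378 in; Ia = 40/529 in ≈ 0.076 in

Adjust CN=92 to AMC III: 23·92/(10 + 0.13·92) → 2116 ÷ (549/25) = 52900/549 ≈ 96.357
Retention S: 1000/CN − 10 with CN=96.357 → S = 200/529 ≈ 0.378 in
Ia = 0.2S: 0.2·0.378 = 0.076 in (exactly 40/529)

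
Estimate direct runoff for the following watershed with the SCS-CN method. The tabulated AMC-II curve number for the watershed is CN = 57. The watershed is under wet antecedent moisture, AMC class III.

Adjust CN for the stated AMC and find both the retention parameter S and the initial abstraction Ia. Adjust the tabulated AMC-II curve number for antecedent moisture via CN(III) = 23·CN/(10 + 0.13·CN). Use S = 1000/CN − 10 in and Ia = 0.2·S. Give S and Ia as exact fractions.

CN(III) from CN(II)=57: (23·57)/(10 + 0.13·57) = 131100/1741 ≈ 75.302
Retention S: 1000/CN − 10 with CN=75.302 → S = 4300/1311 ≈ 3.280 in
Ia = 0.2S: 0.2·3.280 = 0.656 in (exactly 860/1311)

S = 4300/1311 in ≈ 3.280 in; Ia = 860/1311 in ≈ 0.656 in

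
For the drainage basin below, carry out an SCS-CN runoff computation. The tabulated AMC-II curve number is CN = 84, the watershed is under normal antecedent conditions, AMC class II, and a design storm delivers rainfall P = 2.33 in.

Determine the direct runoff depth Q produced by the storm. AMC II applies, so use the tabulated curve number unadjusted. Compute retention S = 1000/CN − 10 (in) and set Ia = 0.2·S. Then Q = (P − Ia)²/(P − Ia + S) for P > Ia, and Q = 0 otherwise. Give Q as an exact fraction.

Q = 16752649/16995300 in ≈ 0.986 in

AMC II — tabulated CN = 84 applies directly.
Retention S: 1000/CN − 10 with CN=84.000 → S = 40/21 ≈ 1.905 in
Ia = 0.2S: 0.2·1.905 = 0.381 in (exactly 8/21)
P − Ia = 2.330 − 0.381 = 4093/2100 ≈ 1.949 in (> 0, runoff occurs)
Q = (4093/2100)²/((4093/2100) + 40/21) = (16752649/4410000)/(8093/2100) = 16752649/16995300 in ≈ 0.986 in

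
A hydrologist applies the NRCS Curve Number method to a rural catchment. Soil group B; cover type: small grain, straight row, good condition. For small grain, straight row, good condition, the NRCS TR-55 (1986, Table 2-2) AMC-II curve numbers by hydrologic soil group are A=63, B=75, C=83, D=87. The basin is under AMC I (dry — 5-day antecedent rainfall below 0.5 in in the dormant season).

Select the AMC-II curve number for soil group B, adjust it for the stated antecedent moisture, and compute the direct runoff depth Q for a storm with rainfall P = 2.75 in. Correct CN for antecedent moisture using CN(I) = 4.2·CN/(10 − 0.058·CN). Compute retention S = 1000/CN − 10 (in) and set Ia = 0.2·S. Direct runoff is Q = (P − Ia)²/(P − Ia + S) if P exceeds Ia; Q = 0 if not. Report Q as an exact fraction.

NRCS table: small grain, straight row, good condition, soil group B → CN(II) = 75
Dry (AMC I): CN(I) = 4.2·75/(10 − 0.058·75) = 315/(113/20) = 6300/113 ≈ 55.752
Retention S: 1000/CN − 10 with CN=55.752 → S = 500/63 ≈ 7.937 in
Initial abstraction Ia = S/5 = (500/63)/5 = 100/63 ≈ 1.587 in
Excess rainfall: 2.750 − 1.587 = 1.163 in; P > Ia so Q > 0
Q = (293/252)²/((293/252) + 500/63) = (85849/63504)/(2293/252) = 85849/577836 in ≈ 0.149 in

Q = 85849/577836 in ≈ 0.149 in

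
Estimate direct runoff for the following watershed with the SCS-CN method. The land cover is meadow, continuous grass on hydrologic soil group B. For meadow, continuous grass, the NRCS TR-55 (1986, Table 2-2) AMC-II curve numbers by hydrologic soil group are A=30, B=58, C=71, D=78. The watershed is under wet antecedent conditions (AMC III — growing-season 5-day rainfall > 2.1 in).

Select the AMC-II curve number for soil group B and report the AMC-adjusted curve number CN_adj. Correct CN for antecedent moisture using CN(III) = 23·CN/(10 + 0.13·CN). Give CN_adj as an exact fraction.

CN_adj = 66700/877 ≈ 76.055

NRCS table: meadow, continuous grass, soil group B → CN(II) = 58
Adjust CN=58 to AMC III: 23·58/(10 + 0.13·58) → 1334 ÷ (877/50) = 66700/877 ≈ 76.055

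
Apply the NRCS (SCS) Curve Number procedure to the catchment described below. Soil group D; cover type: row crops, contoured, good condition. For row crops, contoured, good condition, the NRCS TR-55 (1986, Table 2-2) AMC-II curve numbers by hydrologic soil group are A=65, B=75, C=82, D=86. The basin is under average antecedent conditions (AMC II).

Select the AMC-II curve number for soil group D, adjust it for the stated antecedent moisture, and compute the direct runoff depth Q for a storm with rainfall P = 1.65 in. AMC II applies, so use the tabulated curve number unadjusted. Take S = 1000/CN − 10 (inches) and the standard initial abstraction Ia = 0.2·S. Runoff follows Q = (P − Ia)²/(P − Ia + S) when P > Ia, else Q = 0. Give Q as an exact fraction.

NRCS table: row crops, contoured, good condition, soil group D → CN(II) = 86
AMC II — tabulated CN = 86 applies directly.
Max retention: S = 1000/86 − 10 = 70/43 in (≈ 1.628 in)
Ia = 0.2S: 0.2·1.628 = 0.326 in (exactly 14/43)
Excess rainfall: 1.650 − 0.326 = 1.324 in; P > Ia so Q > 0
Runoff Q = (P−Ia)²/(P−Ia+S) = (1.324)²/(1.324+1.628) = 1297321/2183540 ≈ 0.594 in

Q = 1297321/2183540 in ≈ 0.594 in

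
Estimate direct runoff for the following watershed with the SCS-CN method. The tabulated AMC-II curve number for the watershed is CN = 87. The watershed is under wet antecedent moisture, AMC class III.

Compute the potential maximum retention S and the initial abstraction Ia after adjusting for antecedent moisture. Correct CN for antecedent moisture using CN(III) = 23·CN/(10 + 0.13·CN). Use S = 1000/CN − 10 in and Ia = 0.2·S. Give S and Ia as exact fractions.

S = 1300/2001 in ≈ 0.650 in; Ia = 260/2001 in ≈ 0.130 in

CN(III) from CN(II)=87: (23·87)/(10 + 0.13·87) = 200100/2131 ≈ 93.900
Max retention: S = 1000/(200100/2131) − 10 = 1300/2001 in (≈ 0.650 in)
Ia = 0.2·(1300/2001) = 260/2001 in ≈ 0.130 in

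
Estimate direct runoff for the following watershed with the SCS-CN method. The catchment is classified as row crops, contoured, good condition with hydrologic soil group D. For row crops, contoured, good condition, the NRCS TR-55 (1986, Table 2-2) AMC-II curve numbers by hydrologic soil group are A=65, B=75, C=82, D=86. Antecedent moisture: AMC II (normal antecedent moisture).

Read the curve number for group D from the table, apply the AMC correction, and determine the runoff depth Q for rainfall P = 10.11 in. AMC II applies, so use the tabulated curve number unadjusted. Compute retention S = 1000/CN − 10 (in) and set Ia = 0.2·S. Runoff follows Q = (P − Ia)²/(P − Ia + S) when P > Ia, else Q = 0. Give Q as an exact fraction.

NRCS table: row crops, contoured, good condition, soil group D → CN(II) = 86
Average conditions: CN = 86 (no AMC adjustment).
S = 1000/86 − 10 = 70/43 in ≈ 1.628 in
Ia = 0.2·(70/43) = 14/43 in ≈ 0.326 in
Since P=10.110 > Ia=0.326: effective rainfall P−Ia = 42073/4300 in
Runoff Q = (P−Ia)²/(P−Ia+S) = (9.784)²/(9.784+1.628) = 1770137329/211013900 ≈ 8.389 in

Q = 1770137329/211013900 in ≈ 8.389 in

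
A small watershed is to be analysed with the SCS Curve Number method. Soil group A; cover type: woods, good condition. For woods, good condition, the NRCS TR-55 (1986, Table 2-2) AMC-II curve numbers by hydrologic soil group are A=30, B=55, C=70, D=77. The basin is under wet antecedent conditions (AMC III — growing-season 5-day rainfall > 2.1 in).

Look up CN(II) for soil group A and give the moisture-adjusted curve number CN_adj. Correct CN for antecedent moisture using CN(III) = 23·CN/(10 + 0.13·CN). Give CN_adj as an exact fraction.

NRCS table: woods, good condition, soil group A → CN(II) = 30
CN(III) from CN(II)=30: (23·30)/(10 + 0.13·30) = 6900/139 ≈ 49.640

CN_adj = 6900/139 ≈ 49.640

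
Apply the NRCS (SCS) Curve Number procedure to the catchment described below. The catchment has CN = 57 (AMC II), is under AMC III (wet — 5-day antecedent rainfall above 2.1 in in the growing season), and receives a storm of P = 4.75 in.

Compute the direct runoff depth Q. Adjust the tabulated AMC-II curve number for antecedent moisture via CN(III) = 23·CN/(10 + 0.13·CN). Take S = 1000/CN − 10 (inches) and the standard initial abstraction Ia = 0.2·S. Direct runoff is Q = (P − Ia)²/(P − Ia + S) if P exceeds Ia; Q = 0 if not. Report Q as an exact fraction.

CN(III) from CN(II)=57: (23·57)/(10 + 0.13·57) = 131100/1741 ≈ 75.302
Max retention: S = 1000/(131100/1741) − 10 = 4300/1311 in (≈ 3.280 in)
Ia = 0.2·(4300/1311) = 860/1311 in ≈ 0.656 in
Excess rainfall: 4.750 − 0.656 = 4.094 in; P > Ia so Q > 0
Q: (21469/5244)² ÷ (38669/5244) = 460917961/202780236 in (≈ 2.273 in)

Q = 460917961/202780236 in ≈ 2.273 in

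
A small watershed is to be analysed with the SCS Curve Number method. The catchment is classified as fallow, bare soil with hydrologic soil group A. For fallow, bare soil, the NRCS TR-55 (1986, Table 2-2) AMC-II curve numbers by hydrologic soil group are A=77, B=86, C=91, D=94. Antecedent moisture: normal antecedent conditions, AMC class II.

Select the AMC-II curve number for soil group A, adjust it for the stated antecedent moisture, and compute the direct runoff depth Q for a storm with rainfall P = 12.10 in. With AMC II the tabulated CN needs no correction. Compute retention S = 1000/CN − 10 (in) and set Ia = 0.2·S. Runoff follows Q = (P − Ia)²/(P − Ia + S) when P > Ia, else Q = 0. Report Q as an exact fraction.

Q = 78446449/8590890 in ≈ 9.131 in

NRCS table: fallow, bare soil, soil group A → CN(II) = 77
AMC II — tabulated CN = 77 applies directly.
Max retention: S = 1000/77 − 10 = 230/77 in (≈ 2.987 in)
Ia = 0.2·(230/77) = 46/77 in ≈ 0.597 in
Excess rainfall: 12.100 − 0.597 = 11.503 in; P > Ia so Q > 0
Runoff Q = (P−Ia)²/(P−Ia+S) = (11.503)²/(11.503+2.987) = 78446449/8590890 ≈ 9.131 in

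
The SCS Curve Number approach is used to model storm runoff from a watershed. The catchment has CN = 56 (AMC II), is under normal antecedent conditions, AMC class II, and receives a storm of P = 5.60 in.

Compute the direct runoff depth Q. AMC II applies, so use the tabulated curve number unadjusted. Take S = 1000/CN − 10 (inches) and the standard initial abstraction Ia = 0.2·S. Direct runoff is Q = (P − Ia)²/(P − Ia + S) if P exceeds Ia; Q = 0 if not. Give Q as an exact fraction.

Q = 19881/14560 in ≈ 1.365 in

Average conditions: CN = 56 (no AMC adjustment).
Max retention: S = 1000/56 − 10 = 55/7 in (≈ 7.857 in)
Initial abstraction Ia = S/5 = (55/7)/5 = 11/7 ≈ 1.571 in
P − Ia = 5.600 − 1.571 = 141/35 ≈ 4.029 in (> 0, runoff occurs)
Q: (141/35)² ÷ (416/35) = 19881/14560 in (≈ 1.365 in)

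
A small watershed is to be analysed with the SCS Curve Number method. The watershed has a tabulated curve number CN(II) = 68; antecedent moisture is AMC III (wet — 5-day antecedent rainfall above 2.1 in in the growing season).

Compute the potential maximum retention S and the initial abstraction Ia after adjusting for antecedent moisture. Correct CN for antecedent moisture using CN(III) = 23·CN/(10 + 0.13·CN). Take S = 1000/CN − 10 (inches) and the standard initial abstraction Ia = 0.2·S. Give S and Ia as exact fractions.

S = 800/391 in ≈ 2.046 in; Ia = 160/391 in ≈ 0.409 in

Wet (AMC III): CN(III) = 23·68/(10 + 0.13·68) = 1564/(471/25) = 39100/471 ≈ 83.015
Max retention: S = 1000/(39100/471) − 10 = 800/391 in (≈ 2.046 in)
Ia = 0.2S: 0.2·2.046 = 0.409 in (exactly 160/391)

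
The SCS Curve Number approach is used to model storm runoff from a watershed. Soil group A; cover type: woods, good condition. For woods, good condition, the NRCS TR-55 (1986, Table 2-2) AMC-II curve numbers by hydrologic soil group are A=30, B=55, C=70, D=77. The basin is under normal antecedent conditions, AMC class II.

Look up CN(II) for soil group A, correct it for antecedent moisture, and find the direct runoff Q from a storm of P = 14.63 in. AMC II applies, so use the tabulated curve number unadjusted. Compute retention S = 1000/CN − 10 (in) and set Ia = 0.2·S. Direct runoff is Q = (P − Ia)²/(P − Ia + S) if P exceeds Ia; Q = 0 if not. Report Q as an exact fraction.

Q = 1276303/428100 in ≈ 2.981 in

NRCS table: woods, good condition, soil group A → CN(II) = 30
Average conditions: CN = 30 (no AMC adjustment).
Retention S: 1000/CN − 10 with CN=30.000 → S = 70/3 ≈ 23.333 in
Initial abstraction Ia = S/5 = (70/3)/5 = 14/3 ≈ 4.667 in
Excess rainfall: 14.630 − 4.667 = 9.963 in; P > Ia so Q > 0
Q: (2989/300)² ÷ (9989/300) = 1276303/428100 in (≈ 2.981 in)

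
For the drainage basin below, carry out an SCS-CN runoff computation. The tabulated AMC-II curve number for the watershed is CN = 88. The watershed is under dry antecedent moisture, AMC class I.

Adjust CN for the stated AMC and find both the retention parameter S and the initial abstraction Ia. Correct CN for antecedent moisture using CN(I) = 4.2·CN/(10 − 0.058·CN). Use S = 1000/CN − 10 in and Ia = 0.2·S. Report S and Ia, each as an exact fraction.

S = 250/77 in ≈ 3.247 in; Ia = 50/77 in ≈ 0.649 in

CN(I) from CN(II)=88: (4.2·88)/(10 − 0.058·88) = 3850/51 ≈ 75.490
S = 1000/(3850/51) − 10 = 250/77 in ≈ 3.247 in
Ia = 0.2·(250/77) = 50/77 in ≈ 0.649 in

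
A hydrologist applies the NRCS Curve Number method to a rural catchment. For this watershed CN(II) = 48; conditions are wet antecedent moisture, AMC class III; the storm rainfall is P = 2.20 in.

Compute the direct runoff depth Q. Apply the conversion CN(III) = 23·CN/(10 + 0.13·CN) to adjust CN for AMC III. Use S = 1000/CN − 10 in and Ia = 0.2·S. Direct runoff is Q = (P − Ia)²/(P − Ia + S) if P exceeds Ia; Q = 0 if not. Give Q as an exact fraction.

Q = 188356/710355 in ≈ 0.265 in

Wet (AMC III): CN(III) = 23·48/(10 + 0.13·48) = 1104/(406/25) = 13800/203 ≈ 67.980
S = 1000/(13800/203) − 10 = 325/69 in ≈ 4.710 in
Ia = 0.2S: 0.2·4.710 = 0.942 in (exactly 65/69)
Since P=2.200 > Ia=0.942: effective rainfall P−Ia = 434/345 in
Q: (434/345)² ÷ (2059/345) = 188356/710355 in (≈ 0.265 in)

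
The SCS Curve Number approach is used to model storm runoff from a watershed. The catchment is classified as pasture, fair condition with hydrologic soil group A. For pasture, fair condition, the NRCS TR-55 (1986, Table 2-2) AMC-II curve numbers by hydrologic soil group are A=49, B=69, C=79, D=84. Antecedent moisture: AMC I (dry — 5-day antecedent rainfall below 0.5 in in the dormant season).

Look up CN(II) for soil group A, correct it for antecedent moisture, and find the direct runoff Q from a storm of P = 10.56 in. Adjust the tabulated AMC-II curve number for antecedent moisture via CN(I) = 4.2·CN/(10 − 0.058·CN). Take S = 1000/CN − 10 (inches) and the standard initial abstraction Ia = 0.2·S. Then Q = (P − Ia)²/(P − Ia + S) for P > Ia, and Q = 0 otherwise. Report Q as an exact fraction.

NRCS table: pasture, fair condition, soil group A → CN(II) = 49
Adjust CN=49 to AMC I: 4.2·49/(10 − 0.058·49) → (1029/5) ÷ (3579/500) = 34300/1193 ≈ 28.751
Max retention: S = 1000/(34300/1193) − 10 = 8500/343 in (≈ 24.781 in)
Ia = 0.2·(8500/343) = 1700/343 in ≈ 4.956 in
Excess rainfall: 10.560 − 4.956 = 5.604 in; P > Ia so Q > 0
Q: (48052/8575)² ÷ (260552/8575) = 288624338/279279175 in (≈ 1.033 in)

Q = 288624338/279279175 in ≈ 1.033 in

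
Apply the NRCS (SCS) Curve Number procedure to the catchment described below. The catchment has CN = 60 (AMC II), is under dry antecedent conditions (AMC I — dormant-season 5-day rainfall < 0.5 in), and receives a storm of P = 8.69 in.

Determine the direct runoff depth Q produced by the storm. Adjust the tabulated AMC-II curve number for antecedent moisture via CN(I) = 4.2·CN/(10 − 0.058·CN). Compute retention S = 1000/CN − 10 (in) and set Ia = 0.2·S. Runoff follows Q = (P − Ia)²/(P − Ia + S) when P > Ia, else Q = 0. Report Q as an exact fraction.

Q = 1207354009/848906100 in ≈ 1.422 in

CN(I) from CN(II)=60: (4.2·60)/(10 − 0.058·60) = 6300/163 ≈ 38.650
S = 1000/(6300/163) − 10 = 1000/63 in ≈ 15.873 in
Ia = 0.2·(1000/63) = 200/63 in ≈ 3.175 in
P − Ia = 8.690 − 3.175 = 34747/6300 ≈ 5.515 in (> 0, runoff occurs)
Q = (34747/6300)²/((34747/6300) + 1000/63) = (1207354009/39690000)/(134747/6300) = 1207354009/848906100 in ≈ 1.422 in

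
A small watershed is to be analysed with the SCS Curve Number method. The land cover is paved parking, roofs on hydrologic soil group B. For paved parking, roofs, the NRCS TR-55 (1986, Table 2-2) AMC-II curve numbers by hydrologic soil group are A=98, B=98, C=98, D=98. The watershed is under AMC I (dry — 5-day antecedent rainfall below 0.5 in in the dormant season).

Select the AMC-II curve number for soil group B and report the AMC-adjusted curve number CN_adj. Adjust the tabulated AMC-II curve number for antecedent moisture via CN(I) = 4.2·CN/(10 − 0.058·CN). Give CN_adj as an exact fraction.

CN_adj = 102900/1079 ≈ 95.366

NRCS table: paved parking, roofs, soil group B → CN(II) = 98
Adjust CN=98 to AMC I: 4.2·98/(10 − 0.058·98) → (2058/5) ÷ (1079/250) = 102900/1079 ≈ 95.366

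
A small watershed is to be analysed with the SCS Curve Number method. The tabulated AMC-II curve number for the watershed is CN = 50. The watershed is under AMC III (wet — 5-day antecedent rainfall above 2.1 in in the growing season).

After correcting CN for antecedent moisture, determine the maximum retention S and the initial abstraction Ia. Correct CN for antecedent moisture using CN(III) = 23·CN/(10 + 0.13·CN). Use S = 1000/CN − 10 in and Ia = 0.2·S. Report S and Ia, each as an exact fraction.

S = 100/23 in ≈ 4.348 in; Ia = 20/23 in ≈ 0.870 in

CN(III) from CN(II)=50: (23·50)/(10 + 0.13·50) = 2300/33 ≈ 69.697
S = 1000/(2300/33) − 10 = 100/23 in ≈ 4.348 in
Initial abstraction Ia = S/5 = (100/23)/5 = 20/23 ≈ 0.870 in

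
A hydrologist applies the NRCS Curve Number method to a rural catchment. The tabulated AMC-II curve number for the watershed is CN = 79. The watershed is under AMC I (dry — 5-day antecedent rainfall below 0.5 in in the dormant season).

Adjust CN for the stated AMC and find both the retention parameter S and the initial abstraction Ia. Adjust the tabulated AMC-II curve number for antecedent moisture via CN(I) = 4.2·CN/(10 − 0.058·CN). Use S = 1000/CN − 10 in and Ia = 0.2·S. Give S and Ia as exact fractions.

Adjust CN=79 to AMC I: 4.2·79/(10 − 0.058·79) → (1659/5) ÷ (2709/500) = 7900/129 ≈ 61.240
Max retention: S = 1000/(7900/129) − 10 = 500/79 in (≈ 6.329 in)
Ia = 0.2S: 0.2·6.329 = 1.266 in (exactly 100/79)

S = 500/79 in ≈ 6.329 in; Ia = 100/79 in ≈ 1.266 in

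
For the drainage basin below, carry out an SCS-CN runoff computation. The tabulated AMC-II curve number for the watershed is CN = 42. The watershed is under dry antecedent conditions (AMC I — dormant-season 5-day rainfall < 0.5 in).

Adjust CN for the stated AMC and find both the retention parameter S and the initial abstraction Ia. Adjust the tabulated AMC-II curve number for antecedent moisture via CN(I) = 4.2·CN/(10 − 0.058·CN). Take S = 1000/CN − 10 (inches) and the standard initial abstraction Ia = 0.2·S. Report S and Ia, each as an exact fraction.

Dry (AMC I): CN(I) = 4.2·42/(10 − 0.058·42) = (882/5)/(1891/250) = 44100/1891 ≈ 23.321
S = 1000/(44100/1891) − 10 = 14500/441 in ≈ 32.880 in
Initial abstraction Ia = S/5 = (14500/441)/5 = 2900/441 ≈ 6.576 in

S = 14500/441 in ≈ 32.880 in; Ia = 2900/441 in ≈ 6.576 in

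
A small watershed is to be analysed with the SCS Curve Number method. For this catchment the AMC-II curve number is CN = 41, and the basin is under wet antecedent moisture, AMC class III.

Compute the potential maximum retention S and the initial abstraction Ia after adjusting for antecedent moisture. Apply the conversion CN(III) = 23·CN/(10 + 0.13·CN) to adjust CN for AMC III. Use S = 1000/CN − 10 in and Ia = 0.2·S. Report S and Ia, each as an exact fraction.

S = 5900/943 in ≈ 6.257 in; Ia = 1180/943 in ≈ 1.251 in

Wet (AMC III): CN(III) = 23·41/(10 + 0.13·41) = 943/(1533/100) = 94300/1533 ≈ 61.513
Max retention: S = 1000/(94300/1533) − 10 = 5900/943 in (≈ 6.257 in)
Ia = 0.2·(5900/943) = 1180/943 in ≈ 1.251 in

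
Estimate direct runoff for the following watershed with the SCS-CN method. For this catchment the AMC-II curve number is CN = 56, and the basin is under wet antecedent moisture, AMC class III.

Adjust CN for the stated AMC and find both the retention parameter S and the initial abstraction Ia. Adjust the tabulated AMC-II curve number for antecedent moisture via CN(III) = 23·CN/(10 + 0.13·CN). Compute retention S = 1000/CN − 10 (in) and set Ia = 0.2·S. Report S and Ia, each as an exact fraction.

S = 550/161 in ≈ 3.416 in; Ia = 110/161 in ≈ 0.683 in

CN(III) from CN(II)=56: (23·56)/(10 + 0.13·56) = 4025/54 ≈ 74.537
Retention S: 1000/CN − 10 with CN=74.537 → S = 550/161 ≈ 3.416 in
Ia = 0.2·(550/161) = 110/161 in ≈ 0.683 in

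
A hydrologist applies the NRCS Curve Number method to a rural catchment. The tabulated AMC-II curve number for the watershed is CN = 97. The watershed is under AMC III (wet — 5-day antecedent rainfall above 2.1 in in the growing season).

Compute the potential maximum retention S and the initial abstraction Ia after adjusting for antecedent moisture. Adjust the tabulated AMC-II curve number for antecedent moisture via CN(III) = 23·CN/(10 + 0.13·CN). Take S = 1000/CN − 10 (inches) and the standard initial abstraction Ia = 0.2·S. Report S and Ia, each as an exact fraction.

Adjust CN=97 to AMC III: 23·97/(10 + 0.13·97) → 2231 ÷ (2261/100) = 223100/2261 ≈ 98.673
Retention S: 1000/CN − 10 with CN=98.673 → S = 300/2231 ≈ 0.134 in
Initial abstraction Ia = S/5 = (300/2231)/5 = 60/2231 ≈ 0.027 in

S = 300/2231 in ≈ 0.134 in; Ia = 60/2231 in ≈ 0.027 in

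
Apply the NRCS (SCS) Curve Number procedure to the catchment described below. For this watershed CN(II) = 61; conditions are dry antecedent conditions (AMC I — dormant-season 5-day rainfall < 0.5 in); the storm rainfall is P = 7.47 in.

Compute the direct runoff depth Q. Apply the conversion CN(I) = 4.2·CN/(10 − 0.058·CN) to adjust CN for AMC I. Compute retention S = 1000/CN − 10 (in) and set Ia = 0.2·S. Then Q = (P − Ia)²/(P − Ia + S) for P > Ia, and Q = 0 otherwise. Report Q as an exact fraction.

Q = 35709282961/35823976300 in ≈ 0.997 in

CN(I) from CN(II)=61: (4.2·61)/(10 − 0.058·61) = 42700/1077 ≈ 39.647
Max retention: S = 1000/(42700/1077) − 10 = 6500/427 in (≈ 15.222 in)
Ia = 0.2S: 0.2·15.222 = 3.044 in (exactly 1300/427)
Since P=7.470 > Ia=3.044: effective rainfall P−Ia = 188969/42700 in
Runoff Q = (P−Ia)²/(P−Ia+S) = (4.426)²/(4.426+15.222) = 35709282961/35823976300 ≈ 0.997 in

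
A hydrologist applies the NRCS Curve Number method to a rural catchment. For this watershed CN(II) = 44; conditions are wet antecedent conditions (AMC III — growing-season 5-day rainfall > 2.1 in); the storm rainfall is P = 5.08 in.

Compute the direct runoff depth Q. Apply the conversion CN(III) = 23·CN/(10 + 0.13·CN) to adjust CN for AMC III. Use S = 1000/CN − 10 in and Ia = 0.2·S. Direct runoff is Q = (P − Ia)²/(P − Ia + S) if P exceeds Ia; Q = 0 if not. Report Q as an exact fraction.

Q = 631567161/380328575 in ≈ 1.661 in

CN(III) from CN(II)=44: (23·44)/(10 + 0.13·44) = 25300/393 ≈ 64.377
Max retention: S = 1000/(25300/393) − 10 = 1400/253 in (≈ 5.534 in)
Initial abstraction Ia = S/5 = (1400/253)/5 = 280/253 ≈ 1.107 in
Excess rainfall: 5.080 − 1.107 = 3.973 in; P > Ia so Q > 0
Runoff Q = (P−Ia)²/(P−Ia+S) = (3.973)²/(3.973+5.534) = 631567161/380328575 ≈ 1.661 in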